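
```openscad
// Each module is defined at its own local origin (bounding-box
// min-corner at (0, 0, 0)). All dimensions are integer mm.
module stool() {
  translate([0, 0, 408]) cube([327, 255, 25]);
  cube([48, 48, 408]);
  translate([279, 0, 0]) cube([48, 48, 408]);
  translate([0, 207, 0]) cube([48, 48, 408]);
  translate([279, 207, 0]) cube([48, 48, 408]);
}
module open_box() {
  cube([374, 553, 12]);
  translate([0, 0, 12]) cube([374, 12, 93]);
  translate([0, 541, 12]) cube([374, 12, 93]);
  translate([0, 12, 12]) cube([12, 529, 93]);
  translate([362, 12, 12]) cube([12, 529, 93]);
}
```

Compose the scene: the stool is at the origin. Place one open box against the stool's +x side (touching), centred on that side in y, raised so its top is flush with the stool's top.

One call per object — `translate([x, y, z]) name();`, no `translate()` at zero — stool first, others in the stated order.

stool();
translate([327, -149, 328]) open_box();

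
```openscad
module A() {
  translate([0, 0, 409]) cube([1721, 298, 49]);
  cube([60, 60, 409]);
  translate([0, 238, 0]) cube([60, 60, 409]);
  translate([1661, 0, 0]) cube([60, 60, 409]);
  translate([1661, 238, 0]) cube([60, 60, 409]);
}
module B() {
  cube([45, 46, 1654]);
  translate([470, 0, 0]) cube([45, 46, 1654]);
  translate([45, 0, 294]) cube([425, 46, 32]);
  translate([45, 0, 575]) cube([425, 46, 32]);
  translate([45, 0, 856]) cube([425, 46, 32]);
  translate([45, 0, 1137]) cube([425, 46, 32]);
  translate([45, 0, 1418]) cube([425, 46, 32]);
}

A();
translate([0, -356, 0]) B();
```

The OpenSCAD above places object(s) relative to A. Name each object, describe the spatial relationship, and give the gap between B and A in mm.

A is a bench. B is a ladder. The ladder is on the floor beside the bench on its −y side. The gap between the ladder and the bench is 310 mm.

The ladder's nearest face is 310 mm from the bench's −y face.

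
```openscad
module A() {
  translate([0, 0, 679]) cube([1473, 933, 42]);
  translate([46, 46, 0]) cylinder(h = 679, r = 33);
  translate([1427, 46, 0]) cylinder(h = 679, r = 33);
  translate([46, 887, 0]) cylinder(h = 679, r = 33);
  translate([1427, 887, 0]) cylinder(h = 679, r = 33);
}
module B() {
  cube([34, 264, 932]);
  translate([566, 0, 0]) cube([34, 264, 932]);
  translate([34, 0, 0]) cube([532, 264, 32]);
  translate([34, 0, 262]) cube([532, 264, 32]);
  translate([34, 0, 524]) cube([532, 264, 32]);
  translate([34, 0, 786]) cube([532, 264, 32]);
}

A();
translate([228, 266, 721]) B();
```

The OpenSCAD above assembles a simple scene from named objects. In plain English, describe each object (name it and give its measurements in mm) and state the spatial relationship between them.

A is a table: top 1473 mm (x) × 933 mm (y), 42 mm thick, upper face at z = 721 mm, on four round legs of 66 mm diameter, each leg's bounding box inset 13 mm from the nearest pair of top edges, running from z = 0 to the bottom of the top.

B is an open bookshelf. Two side panels, each 34 mm thick, 264 mm deep and 932 mm tall, stand 600 mm apart (outside-to-outside). Between them sit 4 shelves, each 32 mm thick and 264 mm deep, spanning the full gap between the sides. The bottom shelf rests on the floor (its underside at z = 0) and the clear gap between one shelf's top and the next shelf's underside is 230 mm.

The bookshelf is on top of the table.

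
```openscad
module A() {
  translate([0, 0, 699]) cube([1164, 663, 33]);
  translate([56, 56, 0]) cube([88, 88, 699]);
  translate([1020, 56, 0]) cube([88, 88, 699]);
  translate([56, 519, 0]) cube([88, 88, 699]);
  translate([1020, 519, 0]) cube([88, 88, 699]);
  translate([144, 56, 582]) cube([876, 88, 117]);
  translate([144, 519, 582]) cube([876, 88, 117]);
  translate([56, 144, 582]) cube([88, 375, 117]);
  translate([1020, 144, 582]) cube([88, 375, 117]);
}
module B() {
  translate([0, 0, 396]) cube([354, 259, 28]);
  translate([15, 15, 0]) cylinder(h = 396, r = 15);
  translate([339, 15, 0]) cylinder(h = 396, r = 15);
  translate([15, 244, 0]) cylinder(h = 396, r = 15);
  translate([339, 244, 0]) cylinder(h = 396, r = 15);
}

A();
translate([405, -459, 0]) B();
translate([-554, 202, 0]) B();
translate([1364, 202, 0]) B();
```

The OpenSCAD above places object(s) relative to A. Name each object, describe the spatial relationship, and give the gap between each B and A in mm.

Each stool's nearest face is 200 mm from the table's bounding box.

A is a table. B is a stool. Three stools sit around the table at the −y, −x, +x sides. The gap between each stool and the table is 200 mm.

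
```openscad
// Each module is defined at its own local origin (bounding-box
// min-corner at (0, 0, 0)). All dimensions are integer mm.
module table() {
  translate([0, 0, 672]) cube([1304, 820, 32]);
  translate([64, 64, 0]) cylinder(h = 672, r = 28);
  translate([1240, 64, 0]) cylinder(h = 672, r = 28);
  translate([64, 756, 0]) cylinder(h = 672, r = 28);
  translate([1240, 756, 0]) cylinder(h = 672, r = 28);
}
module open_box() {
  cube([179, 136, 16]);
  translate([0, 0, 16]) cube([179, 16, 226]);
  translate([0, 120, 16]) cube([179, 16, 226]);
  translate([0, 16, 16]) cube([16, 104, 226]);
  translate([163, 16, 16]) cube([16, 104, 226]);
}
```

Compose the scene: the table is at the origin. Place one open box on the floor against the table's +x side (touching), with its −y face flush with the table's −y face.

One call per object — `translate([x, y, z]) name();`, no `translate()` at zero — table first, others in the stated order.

table();
translate([1304, 0, 0]) open_box();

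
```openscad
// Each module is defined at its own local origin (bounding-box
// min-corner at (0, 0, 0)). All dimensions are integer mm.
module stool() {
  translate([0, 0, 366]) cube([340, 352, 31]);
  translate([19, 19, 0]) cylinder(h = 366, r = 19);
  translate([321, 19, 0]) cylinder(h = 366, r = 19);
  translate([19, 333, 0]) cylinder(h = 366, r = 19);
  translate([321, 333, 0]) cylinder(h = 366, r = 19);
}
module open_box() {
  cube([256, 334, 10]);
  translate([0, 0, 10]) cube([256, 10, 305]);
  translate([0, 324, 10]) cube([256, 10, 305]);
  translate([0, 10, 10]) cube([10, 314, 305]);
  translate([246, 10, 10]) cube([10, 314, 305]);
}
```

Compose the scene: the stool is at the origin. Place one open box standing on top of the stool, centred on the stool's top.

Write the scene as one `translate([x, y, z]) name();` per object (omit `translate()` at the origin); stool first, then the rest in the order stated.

stool();
translate([42, 9, 397]) open_box();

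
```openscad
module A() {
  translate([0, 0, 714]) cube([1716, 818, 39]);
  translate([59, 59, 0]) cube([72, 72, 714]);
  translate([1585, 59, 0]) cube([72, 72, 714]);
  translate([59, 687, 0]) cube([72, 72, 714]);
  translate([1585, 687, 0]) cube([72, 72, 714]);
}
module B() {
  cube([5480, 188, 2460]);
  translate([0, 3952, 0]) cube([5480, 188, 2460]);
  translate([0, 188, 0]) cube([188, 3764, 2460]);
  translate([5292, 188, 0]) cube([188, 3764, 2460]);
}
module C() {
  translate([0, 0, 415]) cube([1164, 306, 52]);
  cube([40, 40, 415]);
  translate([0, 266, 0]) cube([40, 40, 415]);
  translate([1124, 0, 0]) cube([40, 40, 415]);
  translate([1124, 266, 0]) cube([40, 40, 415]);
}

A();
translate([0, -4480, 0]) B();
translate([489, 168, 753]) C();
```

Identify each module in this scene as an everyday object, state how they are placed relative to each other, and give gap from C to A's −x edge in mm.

The bench's min-x is at 489; the table's min-x is 0; gap = 489 mm.

A is a table. B is a house frame. C is a bench. The house frame is on the floor beside the table on its −y side. The bench is on top of the table. The gap from the bench to the table's −x edge is 489 mm.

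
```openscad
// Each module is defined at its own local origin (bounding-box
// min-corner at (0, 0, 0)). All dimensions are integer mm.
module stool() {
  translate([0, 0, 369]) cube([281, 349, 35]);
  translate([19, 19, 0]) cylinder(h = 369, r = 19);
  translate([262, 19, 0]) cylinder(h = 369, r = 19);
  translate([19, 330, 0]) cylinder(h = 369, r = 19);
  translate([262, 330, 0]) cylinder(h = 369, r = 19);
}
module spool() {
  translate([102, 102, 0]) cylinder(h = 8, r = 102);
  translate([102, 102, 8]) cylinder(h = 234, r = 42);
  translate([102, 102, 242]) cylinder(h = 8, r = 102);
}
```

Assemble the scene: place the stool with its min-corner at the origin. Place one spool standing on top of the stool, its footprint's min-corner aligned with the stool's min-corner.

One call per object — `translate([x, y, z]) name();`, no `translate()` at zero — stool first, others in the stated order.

stool();
translate([0, 0, 404]) spool();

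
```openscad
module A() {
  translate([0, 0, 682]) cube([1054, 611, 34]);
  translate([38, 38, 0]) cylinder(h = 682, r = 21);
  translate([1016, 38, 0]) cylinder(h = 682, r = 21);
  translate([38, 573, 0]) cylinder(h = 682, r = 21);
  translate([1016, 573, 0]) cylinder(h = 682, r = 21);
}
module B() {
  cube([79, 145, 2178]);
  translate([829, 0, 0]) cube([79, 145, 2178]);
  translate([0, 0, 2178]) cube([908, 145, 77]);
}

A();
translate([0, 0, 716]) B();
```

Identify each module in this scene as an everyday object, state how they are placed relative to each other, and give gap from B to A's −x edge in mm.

A is a table. B is a door frame. The door frame is on top of the table. The gap from the door frame to the table's −x edge is 0 mm.

The door frame's min-x is at 0; the table's min-x is 0; gap = 0 mm.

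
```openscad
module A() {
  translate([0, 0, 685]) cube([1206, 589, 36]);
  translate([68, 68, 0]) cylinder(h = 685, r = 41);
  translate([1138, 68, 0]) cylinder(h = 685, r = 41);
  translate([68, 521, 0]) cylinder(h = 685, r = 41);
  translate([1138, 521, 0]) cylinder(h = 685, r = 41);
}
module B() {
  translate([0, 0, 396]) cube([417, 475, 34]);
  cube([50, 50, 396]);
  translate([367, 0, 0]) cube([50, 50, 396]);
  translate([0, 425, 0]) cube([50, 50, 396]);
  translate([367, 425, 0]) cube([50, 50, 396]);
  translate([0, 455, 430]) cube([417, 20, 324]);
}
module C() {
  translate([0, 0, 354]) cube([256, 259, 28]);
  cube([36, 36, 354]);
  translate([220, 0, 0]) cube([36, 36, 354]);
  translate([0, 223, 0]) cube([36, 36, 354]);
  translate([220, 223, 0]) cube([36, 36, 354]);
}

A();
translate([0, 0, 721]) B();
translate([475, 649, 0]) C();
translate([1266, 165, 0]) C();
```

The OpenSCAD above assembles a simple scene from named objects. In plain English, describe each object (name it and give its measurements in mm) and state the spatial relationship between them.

A is a table with a 1206×589 mm rectangular top, 36 mm thick, top surface at z = 721 mm, supported by four round legs of 82 mm diameter, each leg's bounding box inset 27 mm from the nearest pair of top edges, running from the floor.

B is a chair. The seat is a 417×475×34 mm slab with its top at z = 430 mm, on four 50×50 mm corner legs (flush with the seat edges, standing on z = 0). A flat backrest 20 mm thick, 324 mm tall, spans the full seat width and rises from the seat top along its +y edge, rear face flush with the rear of the seat.

C is a four-legged stool. The seat is 256×259 mm, 28 mm thick, top at z = 382 mm. It stands on four square legs, each 36×36 mm in cross-section, from z = 0 to the seat underside, each flush with a corner of the seat.

The chair is on top of the table. Two stools sit around the table at the +y, +x sides.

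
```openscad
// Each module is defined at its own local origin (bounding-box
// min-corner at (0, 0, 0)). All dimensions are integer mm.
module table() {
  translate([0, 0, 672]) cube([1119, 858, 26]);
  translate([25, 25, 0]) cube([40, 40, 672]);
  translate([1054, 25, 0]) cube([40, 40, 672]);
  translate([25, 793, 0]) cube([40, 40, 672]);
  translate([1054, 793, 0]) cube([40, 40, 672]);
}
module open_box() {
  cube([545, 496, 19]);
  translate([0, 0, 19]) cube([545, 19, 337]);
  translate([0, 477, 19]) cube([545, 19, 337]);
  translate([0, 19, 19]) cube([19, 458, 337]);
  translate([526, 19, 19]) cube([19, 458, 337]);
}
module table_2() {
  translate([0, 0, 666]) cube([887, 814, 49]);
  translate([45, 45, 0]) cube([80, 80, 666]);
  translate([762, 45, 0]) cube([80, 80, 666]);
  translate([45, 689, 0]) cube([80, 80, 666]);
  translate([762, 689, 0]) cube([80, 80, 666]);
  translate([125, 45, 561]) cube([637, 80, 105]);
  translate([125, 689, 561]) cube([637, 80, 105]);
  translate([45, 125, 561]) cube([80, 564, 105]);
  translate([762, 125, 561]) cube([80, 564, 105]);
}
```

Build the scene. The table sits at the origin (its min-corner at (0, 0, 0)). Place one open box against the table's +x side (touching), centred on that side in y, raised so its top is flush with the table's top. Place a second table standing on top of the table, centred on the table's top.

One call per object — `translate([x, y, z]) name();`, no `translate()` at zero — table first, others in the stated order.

table();
translate([1119, 181, 342]) open_box();
translate([116, 22, 698]) table_2();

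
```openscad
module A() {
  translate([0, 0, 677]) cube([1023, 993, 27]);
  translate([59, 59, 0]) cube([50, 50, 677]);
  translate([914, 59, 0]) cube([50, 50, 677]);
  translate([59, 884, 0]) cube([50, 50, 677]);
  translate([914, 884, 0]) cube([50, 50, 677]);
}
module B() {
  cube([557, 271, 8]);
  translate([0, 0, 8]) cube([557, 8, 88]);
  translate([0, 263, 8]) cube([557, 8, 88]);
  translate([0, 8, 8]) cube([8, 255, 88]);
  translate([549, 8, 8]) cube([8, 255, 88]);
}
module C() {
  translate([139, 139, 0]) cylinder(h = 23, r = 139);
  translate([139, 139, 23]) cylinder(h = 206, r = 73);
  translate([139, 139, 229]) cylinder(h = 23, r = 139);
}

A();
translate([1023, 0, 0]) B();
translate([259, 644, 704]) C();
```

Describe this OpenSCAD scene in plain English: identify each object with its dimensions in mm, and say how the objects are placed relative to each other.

A is a table with a 1023×993 mm rectangular top, 27 mm thick, top surface at z = 704 mm, supported by four 50×50 mm square legs, each inset 59 mm from the nearest pair of top edges, running from the floor.

B is an open-topped rectangular box: outside dimensions 557×271×96 mm, with a uniform wall and base thickness of 8 mm. The base is a full 557×271 slab on the floor; four walls sit on top of the base. The front and back walls (the −y and +y sides) span the full width; the two side walls fit between them.

C is a spool: two coaxial disc flanges of radius 139 mm and thickness 23 mm, joined by a core cylinder of radius 73 mm and height 206 mm. The lower flange rests on z = 0 and the three cylinders share a vertical axis.

The open box is against the table's +x side, with their −y faces flush. The spool is on top of the table.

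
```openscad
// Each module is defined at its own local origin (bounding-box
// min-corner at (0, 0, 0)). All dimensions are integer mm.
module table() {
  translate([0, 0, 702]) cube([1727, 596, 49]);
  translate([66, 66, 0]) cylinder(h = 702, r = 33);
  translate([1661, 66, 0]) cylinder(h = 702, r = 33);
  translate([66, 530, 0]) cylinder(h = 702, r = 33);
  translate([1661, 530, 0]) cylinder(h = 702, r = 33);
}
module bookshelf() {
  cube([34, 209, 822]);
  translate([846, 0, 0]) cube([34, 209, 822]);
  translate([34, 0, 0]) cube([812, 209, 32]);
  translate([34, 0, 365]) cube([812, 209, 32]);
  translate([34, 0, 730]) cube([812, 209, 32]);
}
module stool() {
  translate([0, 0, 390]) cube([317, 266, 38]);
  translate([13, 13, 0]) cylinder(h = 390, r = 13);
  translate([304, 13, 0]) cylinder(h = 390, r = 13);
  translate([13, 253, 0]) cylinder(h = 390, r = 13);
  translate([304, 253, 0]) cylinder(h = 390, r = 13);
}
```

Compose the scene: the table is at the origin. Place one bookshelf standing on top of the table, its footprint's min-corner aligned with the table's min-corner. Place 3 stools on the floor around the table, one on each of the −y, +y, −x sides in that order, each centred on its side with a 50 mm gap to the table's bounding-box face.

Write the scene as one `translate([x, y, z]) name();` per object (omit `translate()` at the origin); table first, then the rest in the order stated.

table();
translate([0, 0, 751]) bookshelf();
translate([705, -316, 0]) stool();
translate([705, 646, 0]) stool();
translate([-367, 165, 0]) stool();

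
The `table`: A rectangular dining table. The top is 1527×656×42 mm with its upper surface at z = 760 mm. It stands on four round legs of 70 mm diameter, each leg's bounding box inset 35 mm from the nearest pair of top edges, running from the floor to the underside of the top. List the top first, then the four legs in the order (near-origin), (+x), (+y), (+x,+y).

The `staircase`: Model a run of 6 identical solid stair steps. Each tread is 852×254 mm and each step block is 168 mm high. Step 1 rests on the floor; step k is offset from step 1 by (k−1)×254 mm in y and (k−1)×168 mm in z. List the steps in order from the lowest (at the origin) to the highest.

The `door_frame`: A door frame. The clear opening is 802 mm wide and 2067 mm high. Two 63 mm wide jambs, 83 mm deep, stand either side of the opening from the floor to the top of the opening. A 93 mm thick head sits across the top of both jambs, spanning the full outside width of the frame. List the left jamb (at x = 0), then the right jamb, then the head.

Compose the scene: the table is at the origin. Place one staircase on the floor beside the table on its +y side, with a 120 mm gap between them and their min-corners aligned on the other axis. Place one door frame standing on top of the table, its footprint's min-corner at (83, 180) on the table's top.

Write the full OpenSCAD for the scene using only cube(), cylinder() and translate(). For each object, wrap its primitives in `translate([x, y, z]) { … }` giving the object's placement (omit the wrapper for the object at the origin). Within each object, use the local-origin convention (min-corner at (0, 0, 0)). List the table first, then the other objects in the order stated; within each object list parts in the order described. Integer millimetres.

translate([0, 0, 718]) cube([1527, 656, 42]);
translate([70, 70, 0]) cylinder(h = 718, r = 35);
translate([1457, 70, 0]) cylinder(h = 718, r = 35);
translate([70, 586, 0]) cylinder(h = 718, r = 35);
translate([1457, 586, 0]) cylinder(h = 718, r = 35);
translate([0, 776, 0]) {
  cube([852, 254, 168]);
  translate([0, 254, 168]) cube([852, 254, 168]);
  translate([0, 508, 336]) cube([852, 254, 168]);
  translate([0, 762, 504]) cube([852, 254, 168]);
  translate([0, 1016, 672]) cube([852, 254, 168]);
  translate([0, 1270, 840]) cube([852, 254, 168]);
}
translate([83, 180, 760]) {
  cube([63, 83, 2067]);
  translate([865, 0, 0]) cube([63, 83, 2067]);
  translate([0, 0, 2067]) cube([928, 83, 93]);
}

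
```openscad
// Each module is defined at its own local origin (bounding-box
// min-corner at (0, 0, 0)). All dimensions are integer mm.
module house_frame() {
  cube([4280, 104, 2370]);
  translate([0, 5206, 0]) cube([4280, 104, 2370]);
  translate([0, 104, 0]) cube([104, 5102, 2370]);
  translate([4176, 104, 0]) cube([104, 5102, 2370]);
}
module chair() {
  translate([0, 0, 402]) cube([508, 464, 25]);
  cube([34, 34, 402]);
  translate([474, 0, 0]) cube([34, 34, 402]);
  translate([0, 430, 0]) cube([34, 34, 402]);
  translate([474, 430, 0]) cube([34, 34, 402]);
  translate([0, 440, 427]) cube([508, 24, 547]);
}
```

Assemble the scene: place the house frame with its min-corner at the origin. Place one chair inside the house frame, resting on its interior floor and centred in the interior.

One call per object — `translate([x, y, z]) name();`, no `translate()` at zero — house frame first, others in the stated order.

house_frame();
translate([1886, 2423, 0]) chair();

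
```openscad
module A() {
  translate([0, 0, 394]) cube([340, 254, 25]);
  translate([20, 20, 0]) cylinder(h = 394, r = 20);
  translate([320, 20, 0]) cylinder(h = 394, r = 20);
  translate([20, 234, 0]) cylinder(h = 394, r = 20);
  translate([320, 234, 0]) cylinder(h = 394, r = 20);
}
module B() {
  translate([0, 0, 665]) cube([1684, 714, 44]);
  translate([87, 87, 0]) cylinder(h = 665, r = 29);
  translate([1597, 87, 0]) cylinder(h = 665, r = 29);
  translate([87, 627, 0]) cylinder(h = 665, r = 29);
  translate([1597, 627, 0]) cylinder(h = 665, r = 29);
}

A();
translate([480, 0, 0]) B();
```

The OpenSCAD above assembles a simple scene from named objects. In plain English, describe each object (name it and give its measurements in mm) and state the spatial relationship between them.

A is a four-legged stool. The seat is 340×254 mm, 25 mm thick, top at z = 419 mm. It stands on four round legs, each 40 mm in diameter, from z = 0 to the seat underside, each leg's axis is inset half a diameter from the nearest pair of seat edges (so the leg's bounding box is flush with the corner).

B is a rectangular dining table. The top is 1684×714×44 mm with its upper surface at z = 709 mm. It stands on four round legs of 58 mm diameter, each leg's bounding box inset 58 mm from the nearest pair of top edges, running from the floor to the underside of the top.

The table is on the floor beside the stool on its +x side.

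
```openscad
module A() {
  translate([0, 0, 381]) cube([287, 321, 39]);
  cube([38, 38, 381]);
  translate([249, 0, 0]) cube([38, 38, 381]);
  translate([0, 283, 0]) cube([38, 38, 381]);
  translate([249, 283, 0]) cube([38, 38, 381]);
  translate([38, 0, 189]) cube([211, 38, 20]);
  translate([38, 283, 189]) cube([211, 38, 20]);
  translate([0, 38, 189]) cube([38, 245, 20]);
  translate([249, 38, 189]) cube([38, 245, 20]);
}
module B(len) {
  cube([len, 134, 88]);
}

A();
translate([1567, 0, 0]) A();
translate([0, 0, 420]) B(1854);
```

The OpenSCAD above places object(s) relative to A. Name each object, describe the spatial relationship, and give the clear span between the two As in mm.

Second stool starts at x = 1567; first ends at x = 287; clear span = 1567 − 287 = 1280 mm.

A is a stool. B is a beam. A beam spans the tops of two stools. The clear span between the two stools is 1280 mm.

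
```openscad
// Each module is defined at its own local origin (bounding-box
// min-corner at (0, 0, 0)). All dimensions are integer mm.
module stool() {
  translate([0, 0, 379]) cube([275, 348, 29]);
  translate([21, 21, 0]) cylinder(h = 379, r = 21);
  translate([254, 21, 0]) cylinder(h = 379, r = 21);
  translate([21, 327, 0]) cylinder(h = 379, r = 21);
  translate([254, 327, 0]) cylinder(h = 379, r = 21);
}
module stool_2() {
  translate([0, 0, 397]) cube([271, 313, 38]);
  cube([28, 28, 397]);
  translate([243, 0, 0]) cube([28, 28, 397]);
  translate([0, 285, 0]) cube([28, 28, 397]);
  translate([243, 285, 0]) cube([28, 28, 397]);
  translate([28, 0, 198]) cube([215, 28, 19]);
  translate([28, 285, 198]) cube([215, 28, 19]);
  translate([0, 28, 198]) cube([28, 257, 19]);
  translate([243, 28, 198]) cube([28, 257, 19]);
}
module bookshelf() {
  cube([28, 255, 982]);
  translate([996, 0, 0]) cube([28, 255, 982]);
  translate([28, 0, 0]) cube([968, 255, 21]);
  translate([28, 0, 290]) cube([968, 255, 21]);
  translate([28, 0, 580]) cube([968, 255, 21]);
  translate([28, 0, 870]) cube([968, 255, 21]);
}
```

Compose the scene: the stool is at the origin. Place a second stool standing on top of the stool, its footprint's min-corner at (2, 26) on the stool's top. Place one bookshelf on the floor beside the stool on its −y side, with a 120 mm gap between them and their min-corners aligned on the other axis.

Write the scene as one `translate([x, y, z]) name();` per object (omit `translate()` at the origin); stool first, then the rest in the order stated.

stool();
translate([2, 26, 408]) stool_2();
translate([0, -375, 0]) bookshelf();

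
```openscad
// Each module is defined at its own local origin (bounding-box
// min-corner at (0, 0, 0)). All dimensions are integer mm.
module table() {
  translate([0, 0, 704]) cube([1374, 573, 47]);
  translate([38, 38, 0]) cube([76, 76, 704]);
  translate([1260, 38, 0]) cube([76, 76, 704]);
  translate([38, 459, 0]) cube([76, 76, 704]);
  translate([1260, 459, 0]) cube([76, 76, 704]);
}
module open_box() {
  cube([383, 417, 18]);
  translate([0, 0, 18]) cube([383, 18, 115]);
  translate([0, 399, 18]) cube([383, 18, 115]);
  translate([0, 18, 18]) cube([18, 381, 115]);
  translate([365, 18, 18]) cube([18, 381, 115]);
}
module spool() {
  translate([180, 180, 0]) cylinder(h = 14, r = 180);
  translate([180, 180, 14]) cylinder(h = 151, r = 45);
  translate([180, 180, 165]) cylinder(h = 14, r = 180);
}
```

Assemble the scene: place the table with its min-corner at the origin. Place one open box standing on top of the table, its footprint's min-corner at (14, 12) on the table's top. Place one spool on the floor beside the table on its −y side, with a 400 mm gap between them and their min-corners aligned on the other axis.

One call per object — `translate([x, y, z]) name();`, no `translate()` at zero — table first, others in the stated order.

table();
translate([14, 12, 751]) open_box();
translate([0, -760, 0]) spool();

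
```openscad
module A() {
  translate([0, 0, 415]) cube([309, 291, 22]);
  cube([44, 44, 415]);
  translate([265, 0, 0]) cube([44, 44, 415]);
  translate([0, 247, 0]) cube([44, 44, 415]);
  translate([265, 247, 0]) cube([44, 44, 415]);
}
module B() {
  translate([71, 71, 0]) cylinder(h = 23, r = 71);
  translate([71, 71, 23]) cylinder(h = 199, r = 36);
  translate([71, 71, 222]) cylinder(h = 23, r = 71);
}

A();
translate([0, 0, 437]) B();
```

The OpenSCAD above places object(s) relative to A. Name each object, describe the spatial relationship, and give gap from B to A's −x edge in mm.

The spool's min-x is at 0; the stool's min-x is 0; gap = 0 mm.

A is a stool. B is a spool. The spool is on top of the stool. The gap from the spool to the stool's −x edge is 0 mm.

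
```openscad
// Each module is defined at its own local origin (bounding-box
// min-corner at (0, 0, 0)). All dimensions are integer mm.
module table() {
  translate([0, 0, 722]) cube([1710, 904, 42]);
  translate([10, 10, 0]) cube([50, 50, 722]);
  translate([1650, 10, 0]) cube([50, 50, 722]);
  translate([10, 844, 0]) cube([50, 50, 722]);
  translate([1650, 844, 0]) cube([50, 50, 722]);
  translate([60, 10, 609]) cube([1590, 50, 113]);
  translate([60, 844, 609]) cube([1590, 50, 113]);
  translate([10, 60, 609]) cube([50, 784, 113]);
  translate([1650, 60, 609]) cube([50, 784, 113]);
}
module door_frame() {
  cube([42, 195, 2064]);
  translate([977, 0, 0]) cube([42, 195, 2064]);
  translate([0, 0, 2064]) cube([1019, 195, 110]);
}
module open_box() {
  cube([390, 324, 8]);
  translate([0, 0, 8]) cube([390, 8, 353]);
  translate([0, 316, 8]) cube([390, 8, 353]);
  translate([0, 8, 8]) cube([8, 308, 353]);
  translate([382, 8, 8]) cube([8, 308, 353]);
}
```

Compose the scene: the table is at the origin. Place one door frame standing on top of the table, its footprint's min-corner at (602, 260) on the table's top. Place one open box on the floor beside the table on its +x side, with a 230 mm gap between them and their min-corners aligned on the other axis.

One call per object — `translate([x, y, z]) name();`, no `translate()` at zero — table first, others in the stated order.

table();
translate([602, 260, 764]) door_frame();
translate([1940, 0, 0]) open_box();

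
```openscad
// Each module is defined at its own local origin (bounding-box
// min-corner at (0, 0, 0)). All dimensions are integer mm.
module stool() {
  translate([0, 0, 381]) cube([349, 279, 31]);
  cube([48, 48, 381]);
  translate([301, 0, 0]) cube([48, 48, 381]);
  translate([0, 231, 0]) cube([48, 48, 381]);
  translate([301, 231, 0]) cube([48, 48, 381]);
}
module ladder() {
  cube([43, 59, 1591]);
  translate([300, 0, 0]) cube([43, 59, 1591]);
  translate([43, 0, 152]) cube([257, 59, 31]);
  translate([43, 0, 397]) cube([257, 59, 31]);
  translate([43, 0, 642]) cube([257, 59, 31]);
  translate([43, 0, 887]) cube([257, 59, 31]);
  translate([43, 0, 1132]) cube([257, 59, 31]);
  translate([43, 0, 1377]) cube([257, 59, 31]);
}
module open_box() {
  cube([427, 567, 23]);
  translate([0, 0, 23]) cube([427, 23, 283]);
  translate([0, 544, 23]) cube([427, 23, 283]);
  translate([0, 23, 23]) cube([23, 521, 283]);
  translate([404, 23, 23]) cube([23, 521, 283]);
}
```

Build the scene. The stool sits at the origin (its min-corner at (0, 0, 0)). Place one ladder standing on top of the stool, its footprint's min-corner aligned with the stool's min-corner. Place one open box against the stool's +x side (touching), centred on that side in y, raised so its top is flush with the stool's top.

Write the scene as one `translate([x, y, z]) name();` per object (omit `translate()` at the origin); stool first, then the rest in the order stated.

stool();
translate([0, 0, 412]) ladder();
translate([349, -144, 106]) open_box();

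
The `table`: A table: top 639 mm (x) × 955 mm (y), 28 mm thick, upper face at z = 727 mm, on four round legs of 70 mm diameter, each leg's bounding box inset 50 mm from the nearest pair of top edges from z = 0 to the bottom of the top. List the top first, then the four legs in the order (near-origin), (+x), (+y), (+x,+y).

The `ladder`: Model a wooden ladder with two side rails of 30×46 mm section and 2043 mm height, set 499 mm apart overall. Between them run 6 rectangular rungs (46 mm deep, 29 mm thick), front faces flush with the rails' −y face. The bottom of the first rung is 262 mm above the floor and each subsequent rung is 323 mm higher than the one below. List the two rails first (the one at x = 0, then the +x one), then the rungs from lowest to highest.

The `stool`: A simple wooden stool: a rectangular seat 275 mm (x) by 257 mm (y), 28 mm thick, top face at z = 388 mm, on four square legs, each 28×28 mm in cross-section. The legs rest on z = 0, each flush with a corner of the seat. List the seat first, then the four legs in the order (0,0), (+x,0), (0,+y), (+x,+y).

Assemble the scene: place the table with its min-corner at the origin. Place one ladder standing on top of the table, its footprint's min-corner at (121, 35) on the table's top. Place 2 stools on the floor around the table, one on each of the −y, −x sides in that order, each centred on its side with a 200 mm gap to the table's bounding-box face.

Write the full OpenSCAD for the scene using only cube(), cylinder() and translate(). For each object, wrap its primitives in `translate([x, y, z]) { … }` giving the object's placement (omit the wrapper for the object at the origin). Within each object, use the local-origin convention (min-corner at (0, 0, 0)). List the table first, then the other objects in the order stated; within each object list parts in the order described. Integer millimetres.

translate([0, 0, 699]) cube([639, 955, 28]);
translate([85, 85, 0]) cylinder(h = 699, r = 35);
translate([554, 85, 0]) cylinder(h = 699, r = 35);
translate([85, 870, 0]) cylinder(h = 699, r = 35);
translate([554, 870, 0]) cylinder(h = 699, r = 35);
translate([121, 35, 727]) {
  cube([30, 46, 2043]);
  translate([469, 0, 0]) cube([30, 46, 2043]);
  translate([30, 0, 262]) cube([439, 46, 29]);
  translate([30, 0, 585]) cube([439, 46, 29]);
  translate([30, 0, 908]) cube([439, 46, 29]);
  translate([30, 0, 1231]) cube([439, 46, 29]);
  translate([30, 0, 1554]) cube([439, 46, 29]);
  translate([30, 0, 1877]) cube([439, 46, 29]);
}
translate([182, -457, 0]) {
  translate([0, 0, 360]) cube([275, 257, 28]);
  cube([28, 28, 360]);
  translate([247, 0, 0]) cube([28, 28, 360]);
  translate([0, 229, 0]) cube([28, 28, 360]);
  translate([247, 229, 0]) cube([28, 28, 360]);
}
translate([-475, 349, 0]) {
  translate([0, 0, 360]) cube([275, 257, 28]);
  cube([28, 28, 360]);
  translate([247, 0, 0]) cube([28, 28, 360]);
  translate([0, 229, 0]) cube([28, 28, 360]);
  translate([247, 229, 0]) cube([28, 28, 360]);
}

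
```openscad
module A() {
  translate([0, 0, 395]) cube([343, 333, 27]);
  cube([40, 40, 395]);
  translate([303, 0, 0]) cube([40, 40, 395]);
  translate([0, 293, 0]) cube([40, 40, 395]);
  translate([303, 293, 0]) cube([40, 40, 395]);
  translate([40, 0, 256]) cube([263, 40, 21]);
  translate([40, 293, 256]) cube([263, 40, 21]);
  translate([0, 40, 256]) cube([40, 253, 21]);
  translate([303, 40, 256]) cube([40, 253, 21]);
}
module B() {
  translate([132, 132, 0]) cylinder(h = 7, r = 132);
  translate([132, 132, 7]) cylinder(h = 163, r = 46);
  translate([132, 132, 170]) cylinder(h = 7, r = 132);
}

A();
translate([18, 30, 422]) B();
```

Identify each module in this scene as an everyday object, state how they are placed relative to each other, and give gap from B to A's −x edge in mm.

The spool's min-x is at 18; the stool's min-x is 0; gap = 18 mm.

A is a stool. B is a spool. The spool is on top of the stool. The gap from the spool to the stool's −x edge is 18 mm.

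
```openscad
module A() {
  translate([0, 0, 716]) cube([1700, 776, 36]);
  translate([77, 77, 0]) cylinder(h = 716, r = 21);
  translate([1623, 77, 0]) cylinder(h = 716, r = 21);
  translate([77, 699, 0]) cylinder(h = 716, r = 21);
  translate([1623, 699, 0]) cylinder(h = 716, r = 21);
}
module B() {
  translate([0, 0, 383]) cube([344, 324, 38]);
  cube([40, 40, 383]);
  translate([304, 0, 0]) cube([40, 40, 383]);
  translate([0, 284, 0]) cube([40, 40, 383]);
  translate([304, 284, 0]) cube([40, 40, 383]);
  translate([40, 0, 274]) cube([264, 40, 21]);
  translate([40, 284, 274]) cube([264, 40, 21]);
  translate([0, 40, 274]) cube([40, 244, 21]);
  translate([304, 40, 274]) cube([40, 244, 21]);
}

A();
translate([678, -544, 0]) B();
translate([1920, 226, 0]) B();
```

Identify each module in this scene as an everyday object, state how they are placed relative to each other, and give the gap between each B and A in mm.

Each stool's nearest face is 220 mm from the table's bounding box.

A is a table. B is a stool. Two stools sit around the table at the −y, +x sides. The gap between each stool and the table is 220 mm.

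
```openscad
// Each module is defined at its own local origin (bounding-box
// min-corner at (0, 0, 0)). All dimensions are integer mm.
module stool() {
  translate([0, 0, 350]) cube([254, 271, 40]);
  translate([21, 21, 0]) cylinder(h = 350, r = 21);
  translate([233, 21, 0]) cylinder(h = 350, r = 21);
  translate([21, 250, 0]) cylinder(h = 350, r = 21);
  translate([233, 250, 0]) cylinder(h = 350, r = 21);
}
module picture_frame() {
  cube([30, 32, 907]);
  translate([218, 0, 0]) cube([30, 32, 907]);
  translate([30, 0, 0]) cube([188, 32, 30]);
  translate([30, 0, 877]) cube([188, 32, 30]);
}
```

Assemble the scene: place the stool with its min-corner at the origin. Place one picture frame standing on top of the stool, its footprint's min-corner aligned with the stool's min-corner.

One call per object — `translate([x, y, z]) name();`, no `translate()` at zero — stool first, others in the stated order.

stool();
translate([0, 0, 390]) picture_frame();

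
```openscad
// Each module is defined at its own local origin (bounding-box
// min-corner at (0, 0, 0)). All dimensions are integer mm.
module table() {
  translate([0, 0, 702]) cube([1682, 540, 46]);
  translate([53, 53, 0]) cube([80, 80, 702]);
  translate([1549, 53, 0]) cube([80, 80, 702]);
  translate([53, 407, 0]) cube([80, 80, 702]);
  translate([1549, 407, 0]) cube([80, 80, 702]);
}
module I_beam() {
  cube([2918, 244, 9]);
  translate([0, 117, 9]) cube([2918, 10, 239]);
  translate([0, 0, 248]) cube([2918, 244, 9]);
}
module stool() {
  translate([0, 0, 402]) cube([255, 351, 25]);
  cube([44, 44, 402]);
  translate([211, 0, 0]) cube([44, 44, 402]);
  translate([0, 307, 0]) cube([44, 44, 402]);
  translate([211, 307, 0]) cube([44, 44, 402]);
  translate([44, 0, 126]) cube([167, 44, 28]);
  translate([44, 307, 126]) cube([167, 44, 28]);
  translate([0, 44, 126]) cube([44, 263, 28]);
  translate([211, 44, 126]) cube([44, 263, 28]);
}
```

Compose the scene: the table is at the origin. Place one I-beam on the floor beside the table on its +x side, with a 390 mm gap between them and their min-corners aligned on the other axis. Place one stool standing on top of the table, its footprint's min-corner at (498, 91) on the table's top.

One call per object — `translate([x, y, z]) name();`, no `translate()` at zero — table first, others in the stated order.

table();
translate([2072, 0, 0]) I_beam();
translate([498, 91, 748]) stool();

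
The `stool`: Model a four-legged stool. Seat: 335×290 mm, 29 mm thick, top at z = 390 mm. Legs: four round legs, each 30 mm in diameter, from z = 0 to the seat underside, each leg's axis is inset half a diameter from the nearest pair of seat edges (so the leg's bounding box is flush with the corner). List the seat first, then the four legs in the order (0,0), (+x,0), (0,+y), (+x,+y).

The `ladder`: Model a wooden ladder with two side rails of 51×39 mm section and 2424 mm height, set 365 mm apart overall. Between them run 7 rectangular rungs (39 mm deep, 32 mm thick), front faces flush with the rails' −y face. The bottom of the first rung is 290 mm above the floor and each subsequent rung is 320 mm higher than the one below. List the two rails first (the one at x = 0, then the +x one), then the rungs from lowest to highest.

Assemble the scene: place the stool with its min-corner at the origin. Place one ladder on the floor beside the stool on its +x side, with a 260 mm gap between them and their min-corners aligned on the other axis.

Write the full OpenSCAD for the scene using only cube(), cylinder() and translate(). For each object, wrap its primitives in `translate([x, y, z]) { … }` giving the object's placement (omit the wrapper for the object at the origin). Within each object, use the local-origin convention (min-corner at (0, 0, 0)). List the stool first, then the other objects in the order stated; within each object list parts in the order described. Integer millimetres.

translate([0, 0, 361]) cube([335, 290, 29]);
translate([15, 15, 0]) cylinder(h = 361, r = 15);
translate([320, 15, 0]) cylinder(h = 361, r = 15);
translate([15, 275, 0]) cylinder(h = 361, r = 15);
translate([320, 275, 0]) cylinder(h = 361, r = 15);
translate([595, 0, 0]) {
  cube([51, 39, 2424]);
  translate([314, 0, 0]) cube([51, 39, 2424]);
  translate([51, 0, 290]) cube([263, 39, 32]);
  translate([51, 0, 610]) cube([263, 39, 32]);
  translate([51, 0, 930]) cube([263, 39, 32]);
  translate([51, 0, 1250]) cube([263, 39, 32]);
  translate([51, 0, 1570]) cube([263, 39, 32]);
  translate([51, 0, 1890]) cube([263, 39, 32]);
  translate([51, 0, 2210]) cube([263, 39, 32]);
}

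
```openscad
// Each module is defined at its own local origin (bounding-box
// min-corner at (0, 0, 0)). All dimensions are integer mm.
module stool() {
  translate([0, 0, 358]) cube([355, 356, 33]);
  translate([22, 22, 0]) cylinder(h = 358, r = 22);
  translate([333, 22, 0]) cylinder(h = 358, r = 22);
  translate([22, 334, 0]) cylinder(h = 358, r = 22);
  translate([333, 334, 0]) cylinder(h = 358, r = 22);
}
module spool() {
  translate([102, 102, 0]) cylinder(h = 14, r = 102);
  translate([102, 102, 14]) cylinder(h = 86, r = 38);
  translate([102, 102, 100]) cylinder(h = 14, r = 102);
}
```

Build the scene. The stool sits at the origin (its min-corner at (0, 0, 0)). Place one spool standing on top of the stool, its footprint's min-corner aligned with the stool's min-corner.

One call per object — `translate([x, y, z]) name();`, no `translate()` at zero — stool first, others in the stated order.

stool();
translate([0, 0, 391]) spool();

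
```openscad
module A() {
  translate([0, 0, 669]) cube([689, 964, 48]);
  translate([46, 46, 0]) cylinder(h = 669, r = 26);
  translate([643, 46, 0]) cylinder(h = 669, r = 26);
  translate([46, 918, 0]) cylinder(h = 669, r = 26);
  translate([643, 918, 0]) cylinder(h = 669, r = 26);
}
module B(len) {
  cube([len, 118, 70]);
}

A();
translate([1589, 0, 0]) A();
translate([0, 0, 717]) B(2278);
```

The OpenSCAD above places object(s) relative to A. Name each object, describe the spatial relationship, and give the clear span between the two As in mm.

Second table starts at x = 1589; first ends at x = 689; clear span = 1589 − 689 = 900 mm.

A is a table. B is a beam. A beam spans the tops of two tables. The clear span between the two tables is 900 mm.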